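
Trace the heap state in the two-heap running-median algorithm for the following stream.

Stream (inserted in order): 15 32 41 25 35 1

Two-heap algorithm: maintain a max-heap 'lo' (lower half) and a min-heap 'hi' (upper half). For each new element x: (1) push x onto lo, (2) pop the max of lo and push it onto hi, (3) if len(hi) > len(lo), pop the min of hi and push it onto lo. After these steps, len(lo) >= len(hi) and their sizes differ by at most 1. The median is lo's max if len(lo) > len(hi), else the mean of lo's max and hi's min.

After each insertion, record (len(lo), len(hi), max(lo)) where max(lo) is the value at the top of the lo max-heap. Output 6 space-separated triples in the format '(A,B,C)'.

Step 1: insert 15 -> lo=[15] hi=[] -> (len(lo)=1, len(hi)=0, max(lo)=15)
Step 2: insert 32 -> lo=[15] hi=[32] -> (len(lo)=1, len(hi)=1, max(lo)=15)
Step 3: insert 41 -> lo=[15, 32] hi=[41] -> (len(lo)=2, len(hi)=1, max(lo)=32)
Step 4: insert 25 -> lo=[15, 25] hi=[32, 41] -> (len(lo)=2, len(hi)=2, max(lo)=25)
Step 5: insert 35 -> lo=[15, 25, 32] hi=[35, 41] -> (len(lo)=3, len(hi)=2, max(lo)=32)
Step 6: insert 1 -> lo=[1, 15, 25] hi=[32, 35, 41] -> (len(lo)=3, len(hi)=3, max(lo)=25)

Answer: (1,0,15) (1,1,15) (2,1,32) (2,2,25) (3,2,32) (3,3,25)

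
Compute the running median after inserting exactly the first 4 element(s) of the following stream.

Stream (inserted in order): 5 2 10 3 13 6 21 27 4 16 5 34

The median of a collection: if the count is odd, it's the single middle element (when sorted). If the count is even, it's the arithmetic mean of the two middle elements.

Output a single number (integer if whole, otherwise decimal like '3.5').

Step 1: insert 5 -> lo=[5] (size 1, max 5) hi=[] (size 0) -> median=5
Step 2: insert 2 -> lo=[2] (size 1, max 2) hi=[5] (size 1, min 5) -> median=3.5
Step 3: insert 10 -> lo=[2, 5] (size 2, max 5) hi=[10] (size 1, min 10) -> median=5
Step 4: insert 3 -> lo=[2, 3] (size 2, max 3) hi=[5, 10] (size 2, min 5) -> median=4

Answer: 4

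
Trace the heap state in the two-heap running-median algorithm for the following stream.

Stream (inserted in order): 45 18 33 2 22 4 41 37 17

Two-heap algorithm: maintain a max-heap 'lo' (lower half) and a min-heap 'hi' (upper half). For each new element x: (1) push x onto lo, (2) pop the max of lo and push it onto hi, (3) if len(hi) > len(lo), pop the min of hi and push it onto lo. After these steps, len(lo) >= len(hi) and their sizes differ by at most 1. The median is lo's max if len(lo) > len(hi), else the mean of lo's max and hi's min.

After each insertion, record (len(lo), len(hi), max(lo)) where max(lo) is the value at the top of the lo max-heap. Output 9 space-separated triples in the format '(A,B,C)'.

Step 1: insert 45 -> lo=[45] hi=[] -> (len(lo)=1, len(hi)=0, max(lo)=45)
Step 2: insert 18 -> lo=[18] hi=[45] -> (len(lo)=1, len(hi)=1, max(lo)=18)
Step 3: insert 33 -> lo=[18, 33] hi=[45] -> (len(lo)=2, len(hi)=1, max(lo)=33)
Step 4: insert 2 -> lo=[2, 18] hi=[33, 45] -> (len(lo)=2, len(hi)=2, max(lo)=18)
Step 5: insert 22 -> lo=[2, 18, 22] hi=[33, 45] -> (len(lo)=3, len(hi)=2, max(lo)=22)
Step 6: insert 4 -> lo=[2, 4, 18] hi=[22, 33, 45] -> (len(lo)=3, len(hi)=3, max(lo)=18)
Step 7: insert 41 -> lo=[2, 4, 18, 22] hi=[33, 41, 45] -> (len(lo)=4, len(hi)=3, max(lo)=22)
Step 8: insert 37 -> lo=[2, 4, 18, 22] hi=[33, 37, 41, 45] -> (len(lo)=4, len(hi)=4, max(lo)=22)
Step 9: insert 17 -> lo=[2, 4, 17, 18, 22] hi=[33, 37, 41, 45] -> (len(lo)=5, len(hi)=4, max(lo)=22)

Answer: (1,0,45) (1,1,18) (2,1,33) (2,2,18) (3,2,22) (3,3,18) (4,3,22) (4,4,22) (5,4,22)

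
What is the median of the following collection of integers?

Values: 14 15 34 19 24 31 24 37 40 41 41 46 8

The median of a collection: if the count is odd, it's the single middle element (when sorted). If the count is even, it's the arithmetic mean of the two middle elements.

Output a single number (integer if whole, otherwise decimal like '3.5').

Step 1: insert 14 -> lo=[14] (size 1, max 14) hi=[] (size 0) -> median=14
Step 2: insert 15 -> lo=[14] (size 1, max 14) hi=[15] (size 1, min 15) -> median=14.5
Step 3: insert 34 -> lo=[14, 15] (size 2, max 15) hi=[34] (size 1, min 34) -> median=15
Step 4: insert 19 -> lo=[14, 15] (size 2, max 15) hi=[19, 34] (size 2, min 19) -> median=17
Step 5: insert 24 -> lo=[14, 15, 19] (size 3, max 19) hi=[24, 34] (size 2, min 24) -> median=19
Step 6: insert 31 -> lo=[14, 15, 19] (size 3, max 19) hi=[24, 31, 34] (size 3, min 24) -> median=21.5
Step 7: insert 24 -> lo=[14, 15, 19, 24] (size 4, max 24) hi=[24, 31, 34] (size 3, min 24) -> median=24
Step 8: insert 37 -> lo=[14, 15, 19, 24] (size 4, max 24) hi=[24, 31, 34, 37] (size 4, min 24) -> median=24
Step 9: insert 40 -> lo=[14, 15, 19, 24, 24] (size 5, max 24) hi=[31, 34, 37, 40] (size 4, min 31) -> median=24
Step 10: insert 41 -> lo=[14, 15, 19, 24, 24] (size 5, max 24) hi=[31, 34, 37, 40, 41] (size 5, min 31) -> median=27.5
Step 11: insert 41 -> lo=[14, 15, 19, 24, 24, 31] (size 6, max 31) hi=[34, 37, 40, 41, 41] (size 5, min 34) -> median=31
Step 12: insert 46 -> lo=[14, 15, 19, 24, 24, 31] (size 6, max 31) hi=[34, 37, 40, 41, 41, 46] (size 6, min 34) -> median=32.5
Step 13: insert 8 -> lo=[8, 14, 15, 19, 24, 24, 31] (size 7, max 31) hi=[34, 37, 40, 41, 41, 46] (size 6, min 34) -> median=31

Answer: 31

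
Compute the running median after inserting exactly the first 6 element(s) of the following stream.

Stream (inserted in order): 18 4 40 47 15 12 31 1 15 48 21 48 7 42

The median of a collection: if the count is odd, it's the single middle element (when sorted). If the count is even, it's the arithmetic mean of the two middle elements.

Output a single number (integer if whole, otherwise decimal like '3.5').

Step 1: insert 18 -> lo=[18] (size 1, max 18) hi=[] (size 0) -> median=18
Step 2: insert 4 -> lo=[4] (size 1, max 4) hi=[18] (size 1, min 18) -> median=11
Step 3: insert 40 -> lo=[4, 18] (size 2, max 18) hi=[40] (size 1, min 40) -> median=18
Step 4: insert 47 -> lo=[4, 18] (size 2, max 18) hi=[40, 47] (size 2, min 40) -> median=29
Step 5: insert 15 -> lo=[4, 15, 18] (size 3, max 18) hi=[40, 47] (size 2, min 40) -> median=18
Step 6: insert 12 -> lo=[4, 12, 15] (size 3, max 15) hi=[18, 40, 47] (size 3, min 18) -> median=16.5

Answer: 16.5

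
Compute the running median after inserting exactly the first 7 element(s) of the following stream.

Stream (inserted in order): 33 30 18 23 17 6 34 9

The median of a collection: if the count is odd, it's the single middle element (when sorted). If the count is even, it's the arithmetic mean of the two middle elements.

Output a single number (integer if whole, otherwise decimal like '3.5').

Step 1: insert 33 -> lo=[33] (size 1, max 33) hi=[] (size 0) -> median=33
Step 2: insert 30 -> lo=[30] (size 1, max 30) hi=[33] (size 1, min 33) -> median=31.5
Step 3: insert 18 -> lo=[18, 30] (size 2, max 30) hi=[33] (size 1, min 33) -> median=30
Step 4: insert 23 -> lo=[18, 23] (size 2, max 23) hi=[30, 33] (size 2, min 30) -> median=26.5
Step 5: insert 17 -> lo=[17, 18, 23] (size 3, max 23) hi=[30, 33] (size 2, min 30) -> median=23
Step 6: insert 6 -> lo=[6, 17, 18] (size 3, max 18) hi=[23, 30, 33] (size 3, min 23) -> median=20.5
Step 7: insert 34 -> lo=[6, 17, 18, 23] (size 4, max 23) hi=[30, 33, 34] (size 3, min 30) -> median=23

Answer: 23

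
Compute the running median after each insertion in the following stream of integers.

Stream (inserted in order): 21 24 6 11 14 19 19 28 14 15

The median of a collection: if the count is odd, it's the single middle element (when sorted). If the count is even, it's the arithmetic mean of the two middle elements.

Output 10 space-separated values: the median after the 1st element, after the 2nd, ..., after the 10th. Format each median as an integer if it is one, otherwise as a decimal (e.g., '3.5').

Answer: 21 22.5 21 16 14 16.5 19 19 19 17

Derivation:
Step 1: insert 21 -> lo=[21] (size 1, max 21) hi=[] (size 0) -> median=21
Step 2: insert 24 -> lo=[21] (size 1, max 21) hi=[24] (size 1, min 24) -> median=22.5
Step 3: insert 6 -> lo=[6, 21] (size 2, max 21) hi=[24] (size 1, min 24) -> median=21
Step 4: insert 11 -> lo=[6, 11] (size 2, max 11) hi=[21, 24] (size 2, min 21) -> median=16
Step 5: insert 14 -> lo=[6, 11, 14] (size 3, max 14) hi=[21, 24] (size 2, min 21) -> median=14
Step 6: insert 19 -> lo=[6, 11, 14] (size 3, max 14) hi=[19, 21, 24] (size 3, min 19) -> median=16.5
Step 7: insert 19 -> lo=[6, 11, 14, 19] (size 4, max 19) hi=[19, 21, 24] (size 3, min 19) -> median=19
Step 8: insert 28 -> lo=[6, 11, 14, 19] (size 4, max 19) hi=[19, 21, 24, 28] (size 4, min 19) -> median=19
Step 9: insert 14 -> lo=[6, 11, 14, 14, 19] (size 5, max 19) hi=[19, 21, 24, 28] (size 4, min 19) -> median=19
Step 10: insert 15 -> lo=[6, 11, 14, 14, 15] (size 5, max 15) hi=[19, 19, 21, 24, 28] (size 5, min 19) -> median=17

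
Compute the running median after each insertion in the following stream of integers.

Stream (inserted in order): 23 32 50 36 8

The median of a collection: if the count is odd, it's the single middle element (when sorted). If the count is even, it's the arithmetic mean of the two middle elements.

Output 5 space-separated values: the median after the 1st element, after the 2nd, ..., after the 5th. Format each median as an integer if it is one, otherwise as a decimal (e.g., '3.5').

Step 1: insert 23 -> lo=[23] (size 1, max 23) hi=[] (size 0) -> median=23
Step 2: insert 32 -> lo=[23] (size 1, max 23) hi=[32] (size 1, min 32) -> median=27.5
Step 3: insert 50 -> lo=[23, 32] (size 2, max 32) hi=[50] (size 1, min 50) -> median=32
Step 4: insert 36 -> lo=[23, 32] (size 2, max 32) hi=[36, 50] (size 2, min 36) -> median=34
Step 5: insert 8 -> lo=[8, 23, 32] (size 3, max 32) hi=[36, 50] (size 2, min 36) -> median=32

Answer: 23 27.5 32 34 32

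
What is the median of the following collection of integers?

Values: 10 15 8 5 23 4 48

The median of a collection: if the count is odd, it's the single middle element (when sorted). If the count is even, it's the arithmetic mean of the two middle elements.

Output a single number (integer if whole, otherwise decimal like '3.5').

Step 1: insert 10 -> lo=[10] (size 1, max 10) hi=[] (size 0) -> median=10
Step 2: insert 15 -> lo=[10] (size 1, max 10) hi=[15] (size 1, min 15) -> median=12.5
Step 3: insert 8 -> lo=[8, 10] (size 2, max 10) hi=[15] (size 1, min 15) -> median=10
Step 4: insert 5 -> lo=[5, 8] (size 2, max 8) hi=[10, 15] (size 2, min 10) -> median=9
Step 5: insert 23 -> lo=[5, 8, 10] (size 3, max 10) hi=[15, 23] (size 2, min 15) -> median=10
Step 6: insert 4 -> lo=[4, 5, 8] (size 3, max 8) hi=[10, 15, 23] (size 3, min 10) -> median=9
Step 7: insert 48 -> lo=[4, 5, 8, 10] (size 4, max 10) hi=[15, 23, 48] (size 3, min 15) -> median=10

Answer: 10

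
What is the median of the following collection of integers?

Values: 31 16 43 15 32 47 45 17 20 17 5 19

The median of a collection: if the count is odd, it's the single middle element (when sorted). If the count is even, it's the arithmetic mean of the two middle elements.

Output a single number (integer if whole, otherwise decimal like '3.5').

Answer: 19.5

Derivation:
Step 1: insert 31 -> lo=[31] (size 1, max 31) hi=[] (size 0) -> median=31
Step 2: insert 16 -> lo=[16] (size 1, max 16) hi=[31] (size 1, min 31) -> median=23.5
Step 3: insert 43 -> lo=[16, 31] (size 2, max 31) hi=[43] (size 1, min 43) -> median=31
Step 4: insert 15 -> lo=[15, 16] (size 2, max 16) hi=[31, 43] (size 2, min 31) -> median=23.5
Step 5: insert 32 -> lo=[15, 16, 31] (size 3, max 31) hi=[32, 43] (size 2, min 32) -> median=31
Step 6: insert 47 -> lo=[15, 16, 31] (size 3, max 31) hi=[32, 43, 47] (size 3, min 32) -> median=31.5
Step 7: insert 45 -> lo=[15, 16, 31, 32] (size 4, max 32) hi=[43, 45, 47] (size 3, min 43) -> median=32
Step 8: insert 17 -> lo=[15, 16, 17, 31] (size 4, max 31) hi=[32, 43, 45, 47] (size 4, min 32) -> median=31.5
Step 9: insert 20 -> lo=[15, 16, 17, 20, 31] (size 5, max 31) hi=[32, 43, 45, 47] (size 4, min 32) -> median=31
Step 10: insert 17 -> lo=[15, 16, 17, 17, 20] (size 5, max 20) hi=[31, 32, 43, 45, 47] (size 5, min 31) -> median=25.5
Step 11: insert 5 -> lo=[5, 15, 16, 17, 17, 20] (size 6, max 20) hi=[31, 32, 43, 45, 47] (size 5, min 31) -> median=20
Step 12: insert 19 -> lo=[5, 15, 16, 17, 17, 19] (size 6, max 19) hi=[20, 31, 32, 43, 45, 47] (size 6, min 20) -> median=19.5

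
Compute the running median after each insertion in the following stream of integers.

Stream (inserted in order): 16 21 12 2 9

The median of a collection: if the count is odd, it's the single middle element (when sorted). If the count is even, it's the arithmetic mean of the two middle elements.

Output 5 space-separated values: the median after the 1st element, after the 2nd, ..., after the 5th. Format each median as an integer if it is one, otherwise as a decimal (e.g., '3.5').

Answer: 16 18.5 16 14 12

Derivation:
Step 1: insert 16 -> lo=[16] (size 1, max 16) hi=[] (size 0) -> median=16
Step 2: insert 21 -> lo=[16] (size 1, max 16) hi=[21] (size 1, min 21) -> median=18.5
Step 3: insert 12 -> lo=[12, 16] (size 2, max 16) hi=[21] (size 1, min 21) -> median=16
Step 4: insert 2 -> lo=[2, 12] (size 2, max 12) hi=[16, 21] (size 2, min 16) -> median=14
Step 5: insert 9 -> lo=[2, 9, 12] (size 3, max 12) hi=[16, 21] (size 2, min 16) -> median=12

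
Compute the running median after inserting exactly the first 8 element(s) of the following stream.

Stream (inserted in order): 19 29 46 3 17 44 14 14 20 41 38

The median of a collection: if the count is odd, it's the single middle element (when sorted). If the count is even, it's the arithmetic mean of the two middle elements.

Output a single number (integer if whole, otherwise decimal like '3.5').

Step 1: insert 19 -> lo=[19] (size 1, max 19) hi=[] (size 0) -> median=19
Step 2: insert 29 -> lo=[19] (size 1, max 19) hi=[29] (size 1, min 29) -> median=24
Step 3: insert 46 -> lo=[19, 29] (size 2, max 29) hi=[46] (size 1, min 46) -> median=29
Step 4: insert 3 -> lo=[3, 19] (size 2, max 19) hi=[29, 46] (size 2, min 29) -> median=24
Step 5: insert 17 -> lo=[3, 17, 19] (size 3, max 19) hi=[29, 46] (size 2, min 29) -> median=19
Step 6: insert 44 -> lo=[3, 17, 19] (size 3, max 19) hi=[29, 44, 46] (size 3, min 29) -> median=24
Step 7: insert 14 -> lo=[3, 14, 17, 19] (size 4, max 19) hi=[29, 44, 46] (size 3, min 29) -> median=19
Step 8: insert 14 -> lo=[3, 14, 14, 17] (size 4, max 17) hi=[19, 29, 44, 46] (size 4, min 19) -> median=18

Answer: 18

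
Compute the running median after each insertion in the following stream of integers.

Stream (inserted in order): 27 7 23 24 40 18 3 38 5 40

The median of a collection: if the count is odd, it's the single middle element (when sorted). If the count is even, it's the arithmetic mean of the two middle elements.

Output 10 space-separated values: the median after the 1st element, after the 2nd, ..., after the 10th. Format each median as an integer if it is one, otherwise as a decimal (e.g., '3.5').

Step 1: insert 27 -> lo=[27] (size 1, max 27) hi=[] (size 0) -> median=27
Step 2: insert 7 -> lo=[7] (size 1, max 7) hi=[27] (size 1, min 27) -> median=17
Step 3: insert 23 -> lo=[7, 23] (size 2, max 23) hi=[27] (size 1, min 27) -> median=23
Step 4: insert 24 -> lo=[7, 23] (size 2, max 23) hi=[24, 27] (size 2, min 24) -> median=23.5
Step 5: insert 40 -> lo=[7, 23, 24] (size 3, max 24) hi=[27, 40] (size 2, min 27) -> median=24
Step 6: insert 18 -> lo=[7, 18, 23] (size 3, max 23) hi=[24, 27, 40] (size 3, min 24) -> median=23.5
Step 7: insert 3 -> lo=[3, 7, 18, 23] (size 4, max 23) hi=[24, 27, 40] (size 3, min 24) -> median=23
Step 8: insert 38 -> lo=[3, 7, 18, 23] (size 4, max 23) hi=[24, 27, 38, 40] (size 4, min 24) -> median=23.5
Step 9: insert 5 -> lo=[3, 5, 7, 18, 23] (size 5, max 23) hi=[24, 27, 38, 40] (size 4, min 24) -> median=23
Step 10: insert 40 -> lo=[3, 5, 7, 18, 23] (size 5, max 23) hi=[24, 27, 38, 40, 40] (size 5, min 24) -> median=23.5

Answer: 27 17 23 23.5 24 23.5 23 23.5 23 23.5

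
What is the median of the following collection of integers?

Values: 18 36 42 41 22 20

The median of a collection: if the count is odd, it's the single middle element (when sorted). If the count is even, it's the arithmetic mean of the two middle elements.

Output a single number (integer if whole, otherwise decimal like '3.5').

Step 1: insert 18 -> lo=[18] (size 1, max 18) hi=[] (size 0) -> median=18
Step 2: insert 36 -> lo=[18] (size 1, max 18) hi=[36] (size 1, min 36) -> median=27
Step 3: insert 42 -> lo=[18, 36] (size 2, max 36) hi=[42] (size 1, min 42) -> median=36
Step 4: insert 41 -> lo=[18, 36] (size 2, max 36) hi=[41, 42] (size 2, min 41) -> median=38.5
Step 5: insert 22 -> lo=[18, 22, 36] (size 3, max 36) hi=[41, 42] (size 2, min 41) -> median=36
Step 6: insert 20 -> lo=[18, 20, 22] (size 3, max 22) hi=[36, 41, 42] (size 3, min 36) -> median=29

Answer: 29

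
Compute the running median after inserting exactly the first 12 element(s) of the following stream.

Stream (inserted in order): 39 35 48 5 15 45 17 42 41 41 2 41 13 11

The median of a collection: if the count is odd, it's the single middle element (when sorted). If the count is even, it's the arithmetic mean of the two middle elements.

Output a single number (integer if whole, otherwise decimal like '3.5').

Answer: 40

Derivation:
Step 1: insert 39 -> lo=[39] (size 1, max 39) hi=[] (size 0) -> median=39
Step 2: insert 35 -> lo=[35] (size 1, max 35) hi=[39] (size 1, min 39) -> median=37
Step 3: insert 48 -> lo=[35, 39] (size 2, max 39) hi=[48] (size 1, min 48) -> median=39
Step 4: insert 5 -> lo=[5, 35] (size 2, max 35) hi=[39, 48] (size 2, min 39) -> median=37
Step 5: insert 15 -> lo=[5, 15, 35] (size 3, max 35) hi=[39, 48] (size 2, min 39) -> median=35
Step 6: insert 45 -> lo=[5, 15, 35] (size 3, max 35) hi=[39, 45, 48] (size 3, min 39) -> median=37
Step 7: insert 17 -> lo=[5, 15, 17, 35] (size 4, max 35) hi=[39, 45, 48] (size 3, min 39) -> median=35
Step 8: insert 42 -> lo=[5, 15, 17, 35] (size 4, max 35) hi=[39, 42, 45, 48] (size 4, min 39) -> median=37
Step 9: insert 41 -> lo=[5, 15, 17, 35, 39] (size 5, max 39) hi=[41, 42, 45, 48] (size 4, min 41) -> median=39
Step 10: insert 41 -> lo=[5, 15, 17, 35, 39] (size 5, max 39) hi=[41, 41, 42, 45, 48] (size 5, min 41) -> median=40
Step 11: insert 2 -> lo=[2, 5, 15, 17, 35, 39] (size 6, max 39) hi=[41, 41, 42, 45, 48] (size 5, min 41) -> median=39
Step 12: insert 41 -> lo=[2, 5, 15, 17, 35, 39] (size 6, max 39) hi=[41, 41, 41, 42, 45, 48] (size 6, min 41) -> median=40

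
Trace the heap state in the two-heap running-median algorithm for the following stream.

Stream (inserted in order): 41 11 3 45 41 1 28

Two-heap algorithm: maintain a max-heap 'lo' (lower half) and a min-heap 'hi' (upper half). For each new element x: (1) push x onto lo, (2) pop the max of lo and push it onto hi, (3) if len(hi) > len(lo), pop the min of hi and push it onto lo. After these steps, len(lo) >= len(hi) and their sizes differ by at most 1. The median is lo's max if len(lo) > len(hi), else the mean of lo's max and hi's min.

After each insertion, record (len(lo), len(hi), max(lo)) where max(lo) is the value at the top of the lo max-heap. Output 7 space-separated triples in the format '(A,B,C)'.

Step 1: insert 41 -> lo=[41] hi=[] -> (len(lo)=1, len(hi)=0, max(lo)=41)
Step 2: insert 11 -> lo=[11] hi=[41] -> (len(lo)=1, len(hi)=1, max(lo)=11)
Step 3: insert 3 -> lo=[3, 11] hi=[41] -> (len(lo)=2, len(hi)=1, max(lo)=11)
Step 4: insert 45 -> lo=[3, 11] hi=[41, 45] -> (len(lo)=2, len(hi)=2, max(lo)=11)
Step 5: insert 41 -> lo=[3, 11, 41] hi=[41, 45] -> (len(lo)=3, len(hi)=2, max(lo)=41)
Step 6: insert 1 -> lo=[1, 3, 11] hi=[41, 41, 45] -> (len(lo)=3, len(hi)=3, max(lo)=11)
Step 7: insert 28 -> lo=[1, 3, 11, 28] hi=[41, 41, 45] -> (len(lo)=4, len(hi)=3, max(lo)=28)

Answer: (1,0,41) (1,1,11) (2,1,11) (2,2,11) (3,2,41) (3,3,11) (4,3,28)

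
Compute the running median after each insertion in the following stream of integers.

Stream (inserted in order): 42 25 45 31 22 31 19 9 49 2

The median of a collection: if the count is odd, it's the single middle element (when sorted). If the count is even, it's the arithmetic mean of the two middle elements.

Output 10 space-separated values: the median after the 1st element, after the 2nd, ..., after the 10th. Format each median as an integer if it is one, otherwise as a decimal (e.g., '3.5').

Step 1: insert 42 -> lo=[42] (size 1, max 42) hi=[] (size 0) -> median=42
Step 2: insert 25 -> lo=[25] (size 1, max 25) hi=[42] (size 1, min 42) -> median=33.5
Step 3: insert 45 -> lo=[25, 42] (size 2, max 42) hi=[45] (size 1, min 45) -> median=42
Step 4: insert 31 -> lo=[25, 31] (size 2, max 31) hi=[42, 45] (size 2, min 42) -> median=36.5
Step 5: insert 22 -> lo=[22, 25, 31] (size 3, max 31) hi=[42, 45] (size 2, min 42) -> median=31
Step 6: insert 31 -> lo=[22, 25, 31] (size 3, max 31) hi=[31, 42, 45] (size 3, min 31) -> median=31
Step 7: insert 19 -> lo=[19, 22, 25, 31] (size 4, max 31) hi=[31, 42, 45] (size 3, min 31) -> median=31
Step 8: insert 9 -> lo=[9, 19, 22, 25] (size 4, max 25) hi=[31, 31, 42, 45] (size 4, min 31) -> median=28
Step 9: insert 49 -> lo=[9, 19, 22, 25, 31] (size 5, max 31) hi=[31, 42, 45, 49] (size 4, min 31) -> median=31
Step 10: insert 2 -> lo=[2, 9, 19, 22, 25] (size 5, max 25) hi=[31, 31, 42, 45, 49] (size 5, min 31) -> median=28

Answer: 42 33.5 42 36.5 31 31 31 28 31 28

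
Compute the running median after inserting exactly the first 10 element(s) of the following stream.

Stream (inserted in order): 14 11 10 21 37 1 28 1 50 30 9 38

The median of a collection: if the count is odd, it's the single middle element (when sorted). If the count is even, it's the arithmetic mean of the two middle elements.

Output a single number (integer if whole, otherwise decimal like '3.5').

Answer: 17.5

Derivation:
Step 1: insert 14 -> lo=[14] (size 1, max 14) hi=[] (size 0) -> median=14
Step 2: insert 11 -> lo=[11] (size 1, max 11) hi=[14] (size 1, min 14) -> median=12.5
Step 3: insert 10 -> lo=[10, 11] (size 2, max 11) hi=[14] (size 1, min 14) -> median=11
Step 4: insert 21 -> lo=[10, 11] (size 2, max 11) hi=[14, 21] (size 2, min 14) -> median=12.5
Step 5: insert 37 -> lo=[10, 11, 14] (size 3, max 14) hi=[21, 37] (size 2, min 21) -> median=14
Step 6: insert 1 -> lo=[1, 10, 11] (size 3, max 11) hi=[14, 21, 37] (size 3, min 14) -> median=12.5
Step 7: insert 28 -> lo=[1, 10, 11, 14] (size 4, max 14) hi=[21, 28, 37] (size 3, min 21) -> median=14
Step 8: insert 1 -> lo=[1, 1, 10, 11] (size 4, max 11) hi=[14, 21, 28, 37] (size 4, min 14) -> median=12.5
Step 9: insert 50 -> lo=[1, 1, 10, 11, 14] (size 5, max 14) hi=[21, 28, 37, 50] (size 4, min 21) -> median=14
Step 10: insert 30 -> lo=[1, 1, 10, 11, 14] (size 5, max 14) hi=[21, 28, 30, 37, 50] (size 5, min 21) -> median=17.5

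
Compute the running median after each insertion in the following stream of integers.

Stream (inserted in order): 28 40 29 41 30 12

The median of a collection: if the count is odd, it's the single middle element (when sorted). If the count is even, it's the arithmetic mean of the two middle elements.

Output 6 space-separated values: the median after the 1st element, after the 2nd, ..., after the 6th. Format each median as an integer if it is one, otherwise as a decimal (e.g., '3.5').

Answer: 28 34 29 34.5 30 29.5

Derivation:
Step 1: insert 28 -> lo=[28] (size 1, max 28) hi=[] (size 0) -> median=28
Step 2: insert 40 -> lo=[28] (size 1, max 28) hi=[40] (size 1, min 40) -> median=34
Step 3: insert 29 -> lo=[28, 29] (size 2, max 29) hi=[40] (size 1, min 40) -> median=29
Step 4: insert 41 -> lo=[28, 29] (size 2, max 29) hi=[40, 41] (size 2, min 40) -> median=34.5
Step 5: insert 30 -> lo=[28, 29, 30] (size 3, max 30) hi=[40, 41] (size 2, min 40) -> median=30
Step 6: insert 12 -> lo=[12, 28, 29] (size 3, max 29) hi=[30, 40, 41] (size 3, min 30) -> median=29.5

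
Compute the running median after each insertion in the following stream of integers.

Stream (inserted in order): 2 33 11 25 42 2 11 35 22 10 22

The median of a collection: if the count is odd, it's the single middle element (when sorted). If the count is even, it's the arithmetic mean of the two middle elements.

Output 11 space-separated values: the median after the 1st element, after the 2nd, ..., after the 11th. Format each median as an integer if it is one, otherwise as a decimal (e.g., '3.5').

Step 1: insert 2 -> lo=[2] (size 1, max 2) hi=[] (size 0) -> median=2
Step 2: insert 33 -> lo=[2] (size 1, max 2) hi=[33] (size 1, min 33) -> median=17.5
Step 3: insert 11 -> lo=[2, 11] (size 2, max 11) hi=[33] (size 1, min 33) -> median=11
Step 4: insert 25 -> lo=[2, 11] (size 2, max 11) hi=[25, 33] (size 2, min 25) -> median=18
Step 5: insert 42 -> lo=[2, 11, 25] (size 3, max 25) hi=[33, 42] (size 2, min 33) -> median=25
Step 6: insert 2 -> lo=[2, 2, 11] (size 3, max 11) hi=[25, 33, 42] (size 3, min 25) -> median=18
Step 7: insert 11 -> lo=[2, 2, 11, 11] (size 4, max 11) hi=[25, 33, 42] (size 3, min 25) -> median=11
Step 8: insert 35 -> lo=[2, 2, 11, 11] (size 4, max 11) hi=[25, 33, 35, 42] (size 4, min 25) -> median=18
Step 9: insert 22 -> lo=[2, 2, 11, 11, 22] (size 5, max 22) hi=[25, 33, 35, 42] (size 4, min 25) -> median=22
Step 10: insert 10 -> lo=[2, 2, 10, 11, 11] (size 5, max 11) hi=[22, 25, 33, 35, 42] (size 5, min 22) -> median=16.5
Step 11: insert 22 -> lo=[2, 2, 10, 11, 11, 22] (size 6, max 22) hi=[22, 25, 33, 35, 42] (size 5, min 22) -> median=22

Answer: 2 17.5 11 18 25 18 11 18 22 16.5 22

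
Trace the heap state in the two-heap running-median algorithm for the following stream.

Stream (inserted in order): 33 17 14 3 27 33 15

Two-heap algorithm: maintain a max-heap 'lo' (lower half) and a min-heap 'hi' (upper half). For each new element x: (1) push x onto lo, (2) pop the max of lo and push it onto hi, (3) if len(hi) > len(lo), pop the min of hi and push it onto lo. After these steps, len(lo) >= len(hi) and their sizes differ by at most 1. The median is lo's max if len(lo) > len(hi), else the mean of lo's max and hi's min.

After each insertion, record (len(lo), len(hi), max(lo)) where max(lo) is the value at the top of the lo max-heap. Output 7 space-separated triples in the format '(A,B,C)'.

Step 1: insert 33 -> lo=[33] hi=[] -> (len(lo)=1, len(hi)=0, max(lo)=33)
Step 2: insert 17 -> lo=[17] hi=[33] -> (len(lo)=1, len(hi)=1, max(lo)=17)
Step 3: insert 14 -> lo=[14, 17] hi=[33] -> (len(lo)=2, len(hi)=1, max(lo)=17)
Step 4: insert 3 -> lo=[3, 14] hi=[17, 33] -> (len(lo)=2, len(hi)=2, max(lo)=14)
Step 5: insert 27 -> lo=[3, 14, 17] hi=[27, 33] -> (len(lo)=3, len(hi)=2, max(lo)=17)
Step 6: insert 33 -> lo=[3, 14, 17] hi=[27, 33, 33] -> (len(lo)=3, len(hi)=3, max(lo)=17)
Step 7: insert 15 -> lo=[3, 14, 15, 17] hi=[27, 33, 33] -> (len(lo)=4, len(hi)=3, max(lo)=17)

Answer: (1,0,33) (1,1,17) (2,1,17) (2,2,14) (3,2,17) (3,3,17) (4,3,17)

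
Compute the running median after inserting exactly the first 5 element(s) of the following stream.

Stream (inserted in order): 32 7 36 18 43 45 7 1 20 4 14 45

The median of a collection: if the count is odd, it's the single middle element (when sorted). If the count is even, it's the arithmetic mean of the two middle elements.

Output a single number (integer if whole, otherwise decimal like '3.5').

Answer: 32

Derivation:
Step 1: insert 32 -> lo=[32] (size 1, max 32) hi=[] (size 0) -> median=32
Step 2: insert 7 -> lo=[7] (size 1, max 7) hi=[32] (size 1, min 32) -> median=19.5
Step 3: insert 36 -> lo=[7, 32] (size 2, max 32) hi=[36] (size 1, min 36) -> median=32
Step 4: insert 18 -> lo=[7, 18] (size 2, max 18) hi=[32, 36] (size 2, min 32) -> median=25
Step 5: insert 43 -> lo=[7, 18, 32] (size 3, max 32) hi=[36, 43] (size 2, min 36) -> median=32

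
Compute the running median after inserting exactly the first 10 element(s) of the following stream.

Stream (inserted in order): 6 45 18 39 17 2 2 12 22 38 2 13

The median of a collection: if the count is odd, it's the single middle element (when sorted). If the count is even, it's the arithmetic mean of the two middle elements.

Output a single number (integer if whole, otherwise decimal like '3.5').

Answer: 17.5

Derivation:
Step 1: insert 6 -> lo=[6] (size 1, max 6) hi=[] (size 0) -> median=6
Step 2: insert 45 -> lo=[6] (size 1, max 6) hi=[45] (size 1, min 45) -> median=25.5
Step 3: insert 18 -> lo=[6, 18] (size 2, max 18) hi=[45] (size 1, min 45) -> median=18
Step 4: insert 39 -> lo=[6, 18] (size 2, max 18) hi=[39, 45] (size 2, min 39) -> median=28.5
Step 5: insert 17 -> lo=[6, 17, 18] (size 3, max 18) hi=[39, 45] (size 2, min 39) -> median=18
Step 6: insert 2 -> lo=[2, 6, 17] (size 3, max 17) hi=[18, 39, 45] (size 3, min 18) -> median=17.5
Step 7: insert 2 -> lo=[2, 2, 6, 17] (size 4, max 17) hi=[18, 39, 45] (size 3, min 18) -> median=17
Step 8: insert 12 -> lo=[2, 2, 6, 12] (size 4, max 12) hi=[17, 18, 39, 45] (size 4, min 17) -> median=14.5
Step 9: insert 22 -> lo=[2, 2, 6, 12, 17] (size 5, max 17) hi=[18, 22, 39, 45] (size 4, min 18) -> median=17
Step 10: insert 38 -> lo=[2, 2, 6, 12, 17] (size 5, max 17) hi=[18, 22, 38, 39, 45] (size 5, min 18) -> median=17.5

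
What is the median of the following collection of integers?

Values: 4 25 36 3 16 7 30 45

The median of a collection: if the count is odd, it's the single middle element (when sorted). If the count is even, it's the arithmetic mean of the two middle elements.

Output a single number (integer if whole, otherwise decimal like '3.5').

Answer: 20.5

Derivation:
Step 1: insert 4 -> lo=[4] (size 1, max 4) hi=[] (size 0) -> median=4
Step 2: insert 25 -> lo=[4] (size 1, max 4) hi=[25] (size 1, min 25) -> median=14.5
Step 3: insert 36 -> lo=[4, 25] (size 2, max 25) hi=[36] (size 1, min 36) -> median=25
Step 4: insert 3 -> lo=[3, 4] (size 2, max 4) hi=[25, 36] (size 2, min 25) -> median=14.5
Step 5: insert 16 -> lo=[3, 4, 16] (size 3, max 16) hi=[25, 36] (size 2, min 25) -> median=16
Step 6: insert 7 -> lo=[3, 4, 7] (size 3, max 7) hi=[16, 25, 36] (size 3, min 16) -> median=11.5
Step 7: insert 30 -> lo=[3, 4, 7, 16] (size 4, max 16) hi=[25, 30, 36] (size 3, min 25) -> median=16
Step 8: insert 45 -> lo=[3, 4, 7, 16] (size 4, max 16) hi=[25, 30, 36, 45] (size 4, min 25) -> median=20.5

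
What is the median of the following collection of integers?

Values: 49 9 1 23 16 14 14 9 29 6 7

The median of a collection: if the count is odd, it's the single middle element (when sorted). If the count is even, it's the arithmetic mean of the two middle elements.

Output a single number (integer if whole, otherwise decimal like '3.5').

Answer: 14

Derivation:
Step 1: insert 49 -> lo=[49] (size 1, max 49) hi=[] (size 0) -> median=49
Step 2: insert 9 -> lo=[9] (size 1, max 9) hi=[49] (size 1, min 49) -> median=29
Step 3: insert 1 -> lo=[1, 9] (size 2, max 9) hi=[49] (size 1, min 49) -> median=9
Step 4: insert 23 -> lo=[1, 9] (size 2, max 9) hi=[23, 49] (size 2, min 23) -> median=16
Step 5: insert 16 -> lo=[1, 9, 16] (size 3, max 16) hi=[23, 49] (size 2, min 23) -> median=16
Step 6: insert 14 -> lo=[1, 9, 14] (size 3, max 14) hi=[16, 23, 49] (size 3, min 16) -> median=15
Step 7: insert 14 -> lo=[1, 9, 14, 14] (size 4, max 14) hi=[16, 23, 49] (size 3, min 16) -> median=14
Step 8: insert 9 -> lo=[1, 9, 9, 14] (size 4, max 14) hi=[14, 16, 23, 49] (size 4, min 14) -> median=14
Step 9: insert 29 -> lo=[1, 9, 9, 14, 14] (size 5, max 14) hi=[16, 23, 29, 49] (size 4, min 16) -> median=14
Step 10: insert 6 -> lo=[1, 6, 9, 9, 14] (size 5, max 14) hi=[14, 16, 23, 29, 49] (size 5, min 14) -> median=14
Step 11: insert 7 -> lo=[1, 6, 7, 9, 9, 14] (size 6, max 14) hi=[14, 16, 23, 29, 49] (size 5, min 14) -> median=14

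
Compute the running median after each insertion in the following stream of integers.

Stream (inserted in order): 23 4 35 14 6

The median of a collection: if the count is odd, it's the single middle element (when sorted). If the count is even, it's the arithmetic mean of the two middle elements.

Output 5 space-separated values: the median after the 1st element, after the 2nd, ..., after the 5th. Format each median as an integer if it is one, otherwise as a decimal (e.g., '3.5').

Answer: 23 13.5 23 18.5 14

Derivation:
Step 1: insert 23 -> lo=[23] (size 1, max 23) hi=[] (size 0) -> median=23
Step 2: insert 4 -> lo=[4] (size 1, max 4) hi=[23] (size 1, min 23) -> median=13.5
Step 3: insert 35 -> lo=[4, 23] (size 2, max 23) hi=[35] (size 1, min 35) -> median=23
Step 4: insert 14 -> lo=[4, 14] (size 2, max 14) hi=[23, 35] (size 2, min 23) -> median=18.5
Step 5: insert 6 -> lo=[4, 6, 14] (size 3, max 14) hi=[23, 35] (size 2, min 23) -> median=14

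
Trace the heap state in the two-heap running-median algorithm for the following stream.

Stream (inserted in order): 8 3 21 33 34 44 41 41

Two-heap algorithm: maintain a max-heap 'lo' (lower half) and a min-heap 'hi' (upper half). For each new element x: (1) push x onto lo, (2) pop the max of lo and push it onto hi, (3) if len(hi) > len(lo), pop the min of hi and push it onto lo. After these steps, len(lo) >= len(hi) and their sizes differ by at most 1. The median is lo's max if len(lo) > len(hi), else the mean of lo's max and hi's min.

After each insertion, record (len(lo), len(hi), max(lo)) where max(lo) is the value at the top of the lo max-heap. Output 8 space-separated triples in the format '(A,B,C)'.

Step 1: insert 8 -> lo=[8] hi=[] -> (len(lo)=1, len(hi)=0, max(lo)=8)
Step 2: insert 3 -> lo=[3] hi=[8] -> (len(lo)=1, len(hi)=1, max(lo)=3)
Step 3: insert 21 -> lo=[3, 8] hi=[21] -> (len(lo)=2, len(hi)=1, max(lo)=8)
Step 4: insert 33 -> lo=[3, 8] hi=[21, 33] -> (len(lo)=2, len(hi)=2, max(lo)=8)
Step 5: insert 34 -> lo=[3, 8, 21] hi=[33, 34] -> (len(lo)=3, len(hi)=2, max(lo)=21)
Step 6: insert 44 -> lo=[3, 8, 21] hi=[33, 34, 44] -> (len(lo)=3, len(hi)=3, max(lo)=21)
Step 7: insert 41 -> lo=[3, 8, 21, 33] hi=[34, 41, 44] -> (len(lo)=4, len(hi)=3, max(lo)=33)
Step 8: insert 41 -> lo=[3, 8, 21, 33] hi=[34, 41, 41, 44] -> (len(lo)=4, len(hi)=4, max(lo)=33)

Answer: (1,0,8) (1,1,3) (2,1,8) (2,2,8) (3,2,21) (3,3,21) (4,3,33) (4,4,33)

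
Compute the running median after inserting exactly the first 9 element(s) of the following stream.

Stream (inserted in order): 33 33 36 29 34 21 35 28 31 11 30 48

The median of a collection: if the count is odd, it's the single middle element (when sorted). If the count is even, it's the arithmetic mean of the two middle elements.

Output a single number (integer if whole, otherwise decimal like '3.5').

Step 1: insert 33 -> lo=[33] (size 1, max 33) hi=[] (size 0) -> median=33
Step 2: insert 33 -> lo=[33] (size 1, max 33) hi=[33] (size 1, min 33) -> median=33
Step 3: insert 36 -> lo=[33, 33] (size 2, max 33) hi=[36] (size 1, min 36) -> median=33
Step 4: insert 29 -> lo=[29, 33] (size 2, max 33) hi=[33, 36] (size 2, min 33) -> median=33
Step 5: insert 34 -> lo=[29, 33, 33] (size 3, max 33) hi=[34, 36] (size 2, min 34) -> median=33
Step 6: insert 21 -> lo=[21, 29, 33] (size 3, max 33) hi=[33, 34, 36] (size 3, min 33) -> median=33
Step 7: insert 35 -> lo=[21, 29, 33, 33] (size 4, max 33) hi=[34, 35, 36] (size 3, min 34) -> median=33
Step 8: insert 28 -> lo=[21, 28, 29, 33] (size 4, max 33) hi=[33, 34, 35, 36] (size 4, min 33) -> median=33
Step 9: insert 31 -> lo=[21, 28, 29, 31, 33] (size 5, max 33) hi=[33, 34, 35, 36] (size 4, min 33) -> median=33

Answer: 33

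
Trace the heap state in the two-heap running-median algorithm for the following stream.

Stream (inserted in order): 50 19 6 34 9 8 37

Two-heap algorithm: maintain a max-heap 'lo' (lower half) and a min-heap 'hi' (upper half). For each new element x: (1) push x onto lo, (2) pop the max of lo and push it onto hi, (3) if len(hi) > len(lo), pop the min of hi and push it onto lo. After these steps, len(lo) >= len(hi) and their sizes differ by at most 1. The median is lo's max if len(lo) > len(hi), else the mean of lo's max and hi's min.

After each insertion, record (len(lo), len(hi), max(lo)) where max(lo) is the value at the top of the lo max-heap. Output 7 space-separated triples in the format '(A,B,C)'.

Answer: (1,0,50) (1,1,19) (2,1,19) (2,2,19) (3,2,19) (3,3,9) (4,3,19)

Derivation:
Step 1: insert 50 -> lo=[50] hi=[] -> (len(lo)=1, len(hi)=0, max(lo)=50)
Step 2: insert 19 -> lo=[19] hi=[50] -> (len(lo)=1, len(hi)=1, max(lo)=19)
Step 3: insert 6 -> lo=[6, 19] hi=[50] -> (len(lo)=2, len(hi)=1, max(lo)=19)
Step 4: insert 34 -> lo=[6, 19] hi=[34, 50] -> (len(lo)=2, len(hi)=2, max(lo)=19)
Step 5: insert 9 -> lo=[6, 9, 19] hi=[34, 50] -> (len(lo)=3, len(hi)=2, max(lo)=19)
Step 6: insert 8 -> lo=[6, 8, 9] hi=[19, 34, 50] -> (len(lo)=3, len(hi)=3, max(lo)=9)
Step 7: insert 37 -> lo=[6, 8, 9, 19] hi=[34, 37, 50] -> (len(lo)=4, len(hi)=3, max(lo)=19)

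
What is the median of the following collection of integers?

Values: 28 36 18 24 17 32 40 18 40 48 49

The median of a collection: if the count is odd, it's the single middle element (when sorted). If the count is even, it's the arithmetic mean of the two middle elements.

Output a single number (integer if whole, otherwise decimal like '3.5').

Step 1: insert 28 -> lo=[28] (size 1, max 28) hi=[] (size 0) -> median=28
Step 2: insert 36 -> lo=[28] (size 1, max 28) hi=[36] (size 1, min 36) -> median=32
Step 3: insert 18 -> lo=[18, 28] (size 2, max 28) hi=[36] (size 1, min 36) -> median=28
Step 4: insert 24 -> lo=[18, 24] (size 2, max 24) hi=[28, 36] (size 2, min 28) -> median=26
Step 5: insert 17 -> lo=[17, 18, 24] (size 3, max 24) hi=[28, 36] (size 2, min 28) -> median=24
Step 6: insert 32 -> lo=[17, 18, 24] (size 3, max 24) hi=[28, 32, 36] (size 3, min 28) -> median=26
Step 7: insert 40 -> lo=[17, 18, 24, 28] (size 4, max 28) hi=[32, 36, 40] (size 3, min 32) -> median=28
Step 8: insert 18 -> lo=[17, 18, 18, 24] (size 4, max 24) hi=[28, 32, 36, 40] (size 4, min 28) -> median=26
Step 9: insert 40 -> lo=[17, 18, 18, 24, 28] (size 5, max 28) hi=[32, 36, 40, 40] (size 4, min 32) -> median=28
Step 10: insert 48 -> lo=[17, 18, 18, 24, 28] (size 5, max 28) hi=[32, 36, 40, 40, 48] (size 5, min 32) -> median=30
Step 11: insert 49 -> lo=[17, 18, 18, 24, 28, 32] (size 6, max 32) hi=[36, 40, 40, 48, 49] (size 5, min 36) -> median=32

Answer: 32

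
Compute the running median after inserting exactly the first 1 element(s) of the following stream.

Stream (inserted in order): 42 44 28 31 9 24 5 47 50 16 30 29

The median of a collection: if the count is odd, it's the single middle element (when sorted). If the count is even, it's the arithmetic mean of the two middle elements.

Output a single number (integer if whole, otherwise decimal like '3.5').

Step 1: insert 42 -> lo=[42] (size 1, max 42) hi=[] (size 0) -> median=42

Answer: 42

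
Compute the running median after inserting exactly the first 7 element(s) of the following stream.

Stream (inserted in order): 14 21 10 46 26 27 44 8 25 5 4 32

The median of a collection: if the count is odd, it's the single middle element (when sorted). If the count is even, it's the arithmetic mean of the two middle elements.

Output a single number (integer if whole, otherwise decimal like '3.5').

Step 1: insert 14 -> lo=[14] (size 1, max 14) hi=[] (size 0) -> median=14
Step 2: insert 21 -> lo=[14] (size 1, max 14) hi=[21] (size 1, min 21) -> median=17.5
Step 3: insert 10 -> lo=[10, 14] (size 2, max 14) hi=[21] (size 1, min 21) -> median=14
Step 4: insert 46 -> lo=[10, 14] (size 2, max 14) hi=[21, 46] (size 2, min 21) -> median=17.5
Step 5: insert 26 -> lo=[10, 14, 21] (size 3, max 21) hi=[26, 46] (size 2, min 26) -> median=21
Step 6: insert 27 -> lo=[10, 14, 21] (size 3, max 21) hi=[26, 27, 46] (size 3, min 26) -> median=23.5
Step 7: insert 44 -> lo=[10, 14, 21, 26] (size 4, max 26) hi=[27, 44, 46] (size 3, min 27) -> median=26

Answer: 26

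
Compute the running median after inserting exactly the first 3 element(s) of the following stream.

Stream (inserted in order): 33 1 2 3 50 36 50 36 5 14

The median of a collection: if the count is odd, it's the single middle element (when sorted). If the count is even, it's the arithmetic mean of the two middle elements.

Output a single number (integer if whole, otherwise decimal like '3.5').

Step 1: insert 33 -> lo=[33] (size 1, max 33) hi=[] (size 0) -> median=33
Step 2: insert 1 -> lo=[1] (size 1, max 1) hi=[33] (size 1, min 33) -> median=17
Step 3: insert 2 -> lo=[1, 2] (size 2, max 2) hi=[33] (size 1, min 33) -> median=2

Answer: 2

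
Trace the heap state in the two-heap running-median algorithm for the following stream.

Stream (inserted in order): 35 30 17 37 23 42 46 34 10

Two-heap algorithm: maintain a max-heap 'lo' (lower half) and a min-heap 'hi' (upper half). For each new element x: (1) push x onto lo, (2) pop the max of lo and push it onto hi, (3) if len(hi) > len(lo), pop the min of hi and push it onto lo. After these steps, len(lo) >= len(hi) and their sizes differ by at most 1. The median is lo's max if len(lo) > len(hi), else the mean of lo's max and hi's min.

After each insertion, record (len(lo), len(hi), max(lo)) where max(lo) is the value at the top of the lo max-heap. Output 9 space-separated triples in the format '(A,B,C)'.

Step 1: insert 35 -> lo=[35] hi=[] -> (len(lo)=1, len(hi)=0, max(lo)=35)
Step 2: insert 30 -> lo=[30] hi=[35] -> (len(lo)=1, len(hi)=1, max(lo)=30)
Step 3: insert 17 -> lo=[17, 30] hi=[35] -> (len(lo)=2, len(hi)=1, max(lo)=30)
Step 4: insert 37 -> lo=[17, 30] hi=[35, 37] -> (len(lo)=2, len(hi)=2, max(lo)=30)
Step 5: insert 23 -> lo=[17, 23, 30] hi=[35, 37] -> (len(lo)=3, len(hi)=2, max(lo)=30)
Step 6: insert 42 -> lo=[17, 23, 30] hi=[35, 37, 42] -> (len(lo)=3, len(hi)=3, max(lo)=30)
Step 7: insert 46 -> lo=[17, 23, 30, 35] hi=[37, 42, 46] -> (len(lo)=4, len(hi)=3, max(lo)=35)
Step 8: insert 34 -> lo=[17, 23, 30, 34] hi=[35, 37, 42, 46] -> (len(lo)=4, len(hi)=4, max(lo)=34)
Step 9: insert 10 -> lo=[10, 17, 23, 30, 34] hi=[35, 37, 42, 46] -> (len(lo)=5, len(hi)=4, max(lo)=34)

Answer: (1,0,35) (1,1,30) (2,1,30) (2,2,30) (3,2,30) (3,3,30) (4,3,35) (4,4,34) (5,4,34)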